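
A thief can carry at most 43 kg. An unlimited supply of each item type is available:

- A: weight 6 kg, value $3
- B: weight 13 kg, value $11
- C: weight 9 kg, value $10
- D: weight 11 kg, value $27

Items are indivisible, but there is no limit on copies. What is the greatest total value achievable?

Best value-per-unit is D at 27/11; filling with it alone gives 3×27 = 81.
Optimal mix: 1×C + 3×D → weight 42, value 91.

$91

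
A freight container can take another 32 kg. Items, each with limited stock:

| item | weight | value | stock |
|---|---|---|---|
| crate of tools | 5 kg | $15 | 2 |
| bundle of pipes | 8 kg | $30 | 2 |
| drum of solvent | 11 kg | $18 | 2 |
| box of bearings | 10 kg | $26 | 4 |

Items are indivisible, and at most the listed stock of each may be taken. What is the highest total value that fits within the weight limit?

$101

Best selections within weight 32 and stock limits:
- 1×crate of tools + 2×bundle of pipes + 1×box of bearings: weight 31, value 101
- 1×crate of tools + 2×bundle of pipes + 1×drum of solvent: weight 32, value 93
Best: $101.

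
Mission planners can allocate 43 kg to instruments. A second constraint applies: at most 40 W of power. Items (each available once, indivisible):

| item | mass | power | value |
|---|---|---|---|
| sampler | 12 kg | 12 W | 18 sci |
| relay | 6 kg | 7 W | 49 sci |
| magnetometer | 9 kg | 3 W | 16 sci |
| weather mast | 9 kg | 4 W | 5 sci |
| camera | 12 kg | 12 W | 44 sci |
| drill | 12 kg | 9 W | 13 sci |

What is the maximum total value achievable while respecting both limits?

Feasible sets respecting both limits:
- sampler+relay+magnetometer+camera: mass 39, power 34, value 127
- sampler+relay+camera+drill: mass 42, power 40, value 124
- relay+magnetometer+camera+drill: mass 39, power 31, value 122
Best: 127 sci.

127 sci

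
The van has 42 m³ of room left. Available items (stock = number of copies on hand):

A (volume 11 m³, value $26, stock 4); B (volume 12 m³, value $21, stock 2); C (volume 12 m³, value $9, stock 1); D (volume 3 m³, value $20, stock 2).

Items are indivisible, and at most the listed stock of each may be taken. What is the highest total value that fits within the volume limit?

$118

Best selections within volume 42 and stock limits:
- 3×A + 2×D: volume 39, value 118
- 2×A + 1×B + 2×D: volume 40, value 113
- 1×A + 2×B + 2×D: volume 41, value 108
Best: $118.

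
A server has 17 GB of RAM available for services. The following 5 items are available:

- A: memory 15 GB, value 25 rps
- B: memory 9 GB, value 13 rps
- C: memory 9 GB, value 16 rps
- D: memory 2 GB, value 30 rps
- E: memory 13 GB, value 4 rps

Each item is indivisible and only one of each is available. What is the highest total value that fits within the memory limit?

Check high-value combinations within 17 GB:
- A+D: memory 15+2=17, value 25+30=55
- C+D: memory 9+2=11, value 16+30=46
- B+D: memory 9+2=11, value 13+30=43
Best: 55 rps.

55 rps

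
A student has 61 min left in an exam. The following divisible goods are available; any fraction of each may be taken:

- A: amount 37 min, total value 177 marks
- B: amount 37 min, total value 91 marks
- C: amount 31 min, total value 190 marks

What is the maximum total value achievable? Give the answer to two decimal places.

333.51

Take in order of value per unit:
- C (190/31 per unit): all 31 → value 190, running total 190.00
- A (177/37 per unit): 30 of 37 → value 30×177/37 = 143.5135, running total 333.51
Total 333.51.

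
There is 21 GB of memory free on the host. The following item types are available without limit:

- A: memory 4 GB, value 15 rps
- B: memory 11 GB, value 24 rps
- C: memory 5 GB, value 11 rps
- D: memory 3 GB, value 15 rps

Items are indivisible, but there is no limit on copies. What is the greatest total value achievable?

105 rps

Best value-per-unit is D at 15/3, and filling with it alone uses memory 7×3=21. No mix of the others beats 7×15 = 105.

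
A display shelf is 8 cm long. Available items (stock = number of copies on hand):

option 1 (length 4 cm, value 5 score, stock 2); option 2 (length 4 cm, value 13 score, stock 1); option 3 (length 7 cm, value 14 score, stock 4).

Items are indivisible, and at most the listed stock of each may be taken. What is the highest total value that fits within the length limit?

18 score

Best selections within length 8 and stock limits:
- 1×option 1 + 1×option 2: length 8, value 18
- 1×option 3: length 7, value 14
- 1×option 2: length 4, value 13
- 2×option 1: length 8, value 10
Best: 18 score.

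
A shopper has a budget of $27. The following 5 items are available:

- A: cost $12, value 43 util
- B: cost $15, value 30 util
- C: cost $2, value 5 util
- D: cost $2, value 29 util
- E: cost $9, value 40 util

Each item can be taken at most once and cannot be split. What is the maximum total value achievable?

This is a 0/1 knapsack; check combinations near the capacity.
- A+C+D+E: cost 12+2+2+9=25, value 43+5+29+40=117
- A+D+E: cost 12+2+9=23, value 43+29+40=112
- B+D+E: cost 15+2+9=26, value 30+29+40=99
- A+C+E: cost 12+2+9=23, value 43+5+40=88
Best: 117 util.

117 util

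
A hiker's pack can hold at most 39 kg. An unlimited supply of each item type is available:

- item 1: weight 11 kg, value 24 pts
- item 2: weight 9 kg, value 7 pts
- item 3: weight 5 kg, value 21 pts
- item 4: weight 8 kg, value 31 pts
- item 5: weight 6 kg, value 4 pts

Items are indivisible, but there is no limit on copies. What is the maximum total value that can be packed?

157 pts

Best value-per-unit is item 3 at 21/5; filling with it alone gives 7×21 = 147.
Optimal mix: 6×item 3 + 1×item 4 → weight 38, value 157.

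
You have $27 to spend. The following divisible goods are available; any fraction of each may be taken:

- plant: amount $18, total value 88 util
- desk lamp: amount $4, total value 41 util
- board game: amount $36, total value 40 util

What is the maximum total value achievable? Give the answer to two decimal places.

Take in order of value per unit:
- desk lamp (41/4 per unit): all 4 → value 41, running total 41.00
- plant (88/18 per unit): all 18 → value 88, running total 129.00
- board game (40/36 per unit): 5 of 36 → value 5×40/36 = 5.5556, running total 134.56
Total 134.56.

134.56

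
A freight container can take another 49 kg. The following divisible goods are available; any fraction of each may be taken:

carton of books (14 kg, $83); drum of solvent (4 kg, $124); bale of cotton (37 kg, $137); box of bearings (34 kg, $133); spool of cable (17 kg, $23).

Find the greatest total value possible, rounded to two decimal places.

328.26

Take in order of value per unit:
- drum of solvent (124/4 per unit): all 4 → value 124, running total 124.00
- carton of books (83/14 per unit): all 14 → value 83, running total 207.00
- box of bearings (133/34 per unit): 31 of 34 → value 31×133/34 = 121.2647, running total 328.26
Total 328.26.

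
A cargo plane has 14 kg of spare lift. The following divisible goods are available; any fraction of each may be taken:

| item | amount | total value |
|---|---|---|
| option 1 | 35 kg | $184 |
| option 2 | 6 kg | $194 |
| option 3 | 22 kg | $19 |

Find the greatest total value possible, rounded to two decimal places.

236.06

Take in order of value per unit:
- option 2 (194/6 per unit): all 6 → value 194, running total 194.00
- option 1 (184/35 per unit): 8 of 35 → value 8×184/35 = 42.0571, running total 236.06
Total 236.06.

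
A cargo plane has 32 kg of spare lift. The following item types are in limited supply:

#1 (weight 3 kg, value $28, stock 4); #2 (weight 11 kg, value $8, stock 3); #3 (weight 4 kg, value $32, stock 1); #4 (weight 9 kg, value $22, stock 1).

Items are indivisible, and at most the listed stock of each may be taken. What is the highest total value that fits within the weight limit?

$166

Best selections within weight 32 and stock limits:
- 4×#1 + 1×#3 + 1×#4: weight 25, value 166
- 4×#1 + 1×#2 + 1×#3: weight 27, value 152
- 4×#1 + 1×#3: weight 16, value 144
Best: $166.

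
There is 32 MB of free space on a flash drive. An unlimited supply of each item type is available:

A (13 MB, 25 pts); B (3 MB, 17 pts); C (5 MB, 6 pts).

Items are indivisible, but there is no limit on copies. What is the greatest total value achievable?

Best value-per-unit is B at 17/3, and filling with it alone uses size 10×3=30. No mix of the others beats 10×17 = 170.

170 pts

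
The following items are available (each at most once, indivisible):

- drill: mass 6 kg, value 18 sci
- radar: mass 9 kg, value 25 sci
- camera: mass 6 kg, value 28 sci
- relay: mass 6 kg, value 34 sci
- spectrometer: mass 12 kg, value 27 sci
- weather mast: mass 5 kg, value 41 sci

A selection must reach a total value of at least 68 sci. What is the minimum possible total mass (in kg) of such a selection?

Subsets with value ≥ 68, sorted by total mass:
- relay+weather mast: mass 11, value 75
- camera+weather mast: mass 11, value 69
Minimum mass: 11 kg.

11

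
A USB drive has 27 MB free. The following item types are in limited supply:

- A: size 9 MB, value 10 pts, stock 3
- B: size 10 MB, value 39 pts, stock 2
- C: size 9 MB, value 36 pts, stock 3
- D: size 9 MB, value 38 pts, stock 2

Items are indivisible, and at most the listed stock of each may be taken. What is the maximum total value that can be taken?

112 pts

Top feasible selections:
- 1×C + 2×D: size 27, value 112
- 2×C + 1×D: size 27, value 110
- 3×C: size 27, value 108
- 1×A + 2×D: size 27, value 86
Best: 112 pts.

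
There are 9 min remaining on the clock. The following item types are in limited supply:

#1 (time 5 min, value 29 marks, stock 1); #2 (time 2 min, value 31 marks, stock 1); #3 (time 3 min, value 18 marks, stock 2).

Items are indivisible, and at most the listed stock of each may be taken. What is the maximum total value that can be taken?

67 marks

Best selections within time 9 and stock limits:
- 1×#2 + 2×#3: time 8, value 67
- 1×#1 + 1×#2: time 7, value 60
- 1×#2 + 1×#3: time 5, value 49
- 1×#1 + 1×#3: time 8, value 47
Best: 67 marks.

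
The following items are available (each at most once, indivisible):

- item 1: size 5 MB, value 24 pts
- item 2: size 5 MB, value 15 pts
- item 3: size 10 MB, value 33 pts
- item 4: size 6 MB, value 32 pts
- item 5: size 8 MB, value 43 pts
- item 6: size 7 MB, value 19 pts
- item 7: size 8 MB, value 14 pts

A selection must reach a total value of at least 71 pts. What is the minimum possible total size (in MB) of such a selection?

Subsets with value ≥ 71, sorted by total size:
- item 4+item 5: size 14, value 75
- item 1+item 2+item 4: size 16, value 71
- item 1+item 2+item 5: size 18, value 82
Minimum size: 14 MB.

14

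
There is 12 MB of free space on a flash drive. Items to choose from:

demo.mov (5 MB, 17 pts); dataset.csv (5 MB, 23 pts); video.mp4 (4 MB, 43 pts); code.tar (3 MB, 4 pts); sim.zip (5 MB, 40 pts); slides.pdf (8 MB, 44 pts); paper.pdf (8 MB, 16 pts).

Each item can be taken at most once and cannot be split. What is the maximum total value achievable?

87 pts

Check high-value combinations within 12 MB:
- video.mp4+code.tar+sim.zip: size 4+3+5=12, value 43+4+40=87
- video.mp4+slides.pdf: size 4+8=12, value 43+44=87
- video.mp4+sim.zip: size 4+5=9, value 43+40=83
- dataset.csv+video.mp4+code.tar: size 5+4+3=12, value 23+43+4=70
Best: 87 pts.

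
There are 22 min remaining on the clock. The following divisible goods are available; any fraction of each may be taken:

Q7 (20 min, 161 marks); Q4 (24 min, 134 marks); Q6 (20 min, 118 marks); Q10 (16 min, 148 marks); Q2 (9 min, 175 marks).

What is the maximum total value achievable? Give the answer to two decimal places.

Take in order of value per unit:
- Q2 (175/9 per unit): all 9 → value 175, running total 175.00
- Q10 (148/16 per unit): 13 of 16 → value 13×148/16 = 120.2500, running total 295.25
Total 295.25.

295.25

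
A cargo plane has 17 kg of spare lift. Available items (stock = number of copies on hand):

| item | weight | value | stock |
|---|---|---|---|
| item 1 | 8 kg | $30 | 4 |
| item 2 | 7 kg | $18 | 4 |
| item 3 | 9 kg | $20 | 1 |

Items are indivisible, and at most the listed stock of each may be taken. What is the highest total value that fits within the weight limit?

Top feasible selections:
- 2×item 1: weight 16, value 60
- 1×item 1 + 1×item 3: weight 17, value 50
- 1×item 1 + 1×item 2: weight 15, value 48
Best: $60.

$60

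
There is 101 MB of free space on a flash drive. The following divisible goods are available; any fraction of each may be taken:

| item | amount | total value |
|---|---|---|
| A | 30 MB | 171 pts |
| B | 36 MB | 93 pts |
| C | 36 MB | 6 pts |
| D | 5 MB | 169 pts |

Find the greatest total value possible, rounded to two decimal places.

Take in order of value per unit:
- D (169/5 per unit): all 5 → value 169, running total 169.00
- A (171/30 per unit): all 30 → value 171, running total 340.00
- B (93/36 per unit): all 36 → value 93, running total 433.00
- C (6/36 per unit): 30 of 36 → value 30×6/36 = 5.0000, running total 438.00
Total 438.00.

438.00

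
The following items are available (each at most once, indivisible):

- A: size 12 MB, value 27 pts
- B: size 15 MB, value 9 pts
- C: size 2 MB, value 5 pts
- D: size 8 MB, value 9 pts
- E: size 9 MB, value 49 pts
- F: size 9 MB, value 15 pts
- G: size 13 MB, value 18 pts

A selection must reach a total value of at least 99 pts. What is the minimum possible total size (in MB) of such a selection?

Subsets with value ≥ 99, sorted by total size:
- A+C+E+G: size 36, value 99
- A+D+E+F: size 38, value 100
- A+C+D+E+F: size 40, value 105
Minimum size: 36 MB.

36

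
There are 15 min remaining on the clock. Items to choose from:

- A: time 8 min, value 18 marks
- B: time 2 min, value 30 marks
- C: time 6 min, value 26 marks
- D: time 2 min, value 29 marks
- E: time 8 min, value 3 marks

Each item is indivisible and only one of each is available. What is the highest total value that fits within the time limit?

Check high-value combinations within 15 min:
- B+C+D: time 2+6+2=10, value 30+26+29=85
- A+B+D: time 8+2+2=12, value 18+30+29=77
- B+D+E: time 2+2+8=12, value 30+29+3=62
- B+D: time 2+2=4, value 30+29=59
Best: 85 marks.

85 marks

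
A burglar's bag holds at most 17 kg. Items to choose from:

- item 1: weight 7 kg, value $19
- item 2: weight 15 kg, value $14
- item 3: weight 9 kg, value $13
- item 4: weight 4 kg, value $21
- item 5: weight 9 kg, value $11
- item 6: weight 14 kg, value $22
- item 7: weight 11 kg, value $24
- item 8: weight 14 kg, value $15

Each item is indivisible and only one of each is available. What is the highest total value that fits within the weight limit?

Check high-value combinations within 17 kg:
- item 4+item 7: weight 4+11=15, value 21+24=45
- item 1+item 4: weight 7+4=11, value 19+21=40
- item 3+item 4: weight 9+4=13, value 13+21=34
- item 4+item 5: weight 4+9=13, value 21+11=32
- item 1+item 3: weight 7+9=16, value 19+13=32
Best: $45.

$45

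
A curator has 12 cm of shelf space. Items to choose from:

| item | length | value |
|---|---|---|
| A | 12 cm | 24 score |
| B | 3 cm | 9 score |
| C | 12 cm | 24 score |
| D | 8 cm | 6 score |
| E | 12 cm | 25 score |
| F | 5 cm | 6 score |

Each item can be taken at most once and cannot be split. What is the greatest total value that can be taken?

25 score

Check high-value combinations within 12 cm:
- E: length 12, value 25
- A: length 12, value 24
- C: length 12, value 24
- B+F: length 3+5=8, value 9+6=15
Best: 25 score.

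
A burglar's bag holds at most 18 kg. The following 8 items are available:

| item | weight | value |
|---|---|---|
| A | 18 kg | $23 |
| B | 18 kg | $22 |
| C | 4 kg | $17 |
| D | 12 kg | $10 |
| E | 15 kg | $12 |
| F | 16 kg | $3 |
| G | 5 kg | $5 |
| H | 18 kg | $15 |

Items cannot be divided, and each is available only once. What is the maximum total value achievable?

$27

Check high-value combinations within 18 kg:
- C+D: weight 4+12=16, value 17+10=27
- A: weight 18, value 23
- C+G: weight 4+5=9, value 17+5=22
- B: weight 18, value 22
- C: weight 4, value 17
Best: $27.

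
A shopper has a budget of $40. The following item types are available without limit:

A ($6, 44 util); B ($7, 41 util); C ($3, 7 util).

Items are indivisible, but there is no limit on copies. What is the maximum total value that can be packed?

Best value-per-unit is A at 44/6; filling with it alone gives 6×44 = 264.
Optimal mix: 6×A + 1×C → cost 39, value 271.

271 util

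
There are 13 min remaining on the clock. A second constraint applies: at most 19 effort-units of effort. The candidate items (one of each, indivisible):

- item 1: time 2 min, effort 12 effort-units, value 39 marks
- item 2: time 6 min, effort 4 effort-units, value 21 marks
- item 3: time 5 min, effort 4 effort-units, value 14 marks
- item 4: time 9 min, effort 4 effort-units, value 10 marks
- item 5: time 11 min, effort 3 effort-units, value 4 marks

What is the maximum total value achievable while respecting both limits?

60 marks

Feasible sets respecting both limits:
- item 1+item 2: time 8, effort 16, value 60
- item 1+item 3: time 7, effort 16, value 53
- item 1+item 4: time 11, effort 16, value 49
Best: 60 marks.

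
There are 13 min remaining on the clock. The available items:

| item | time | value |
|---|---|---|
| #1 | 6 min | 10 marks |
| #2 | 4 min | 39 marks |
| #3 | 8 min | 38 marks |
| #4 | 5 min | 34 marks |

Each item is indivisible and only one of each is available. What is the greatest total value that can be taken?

77 marks

Check high-value combinations within 13 min:
- #2+#3: time 4+8=12, value 39+38=77
- #2+#4: time 4+5=9, value 39+34=73
- #3+#4: time 8+5=13, value 38+34=72
Best: 77 marks.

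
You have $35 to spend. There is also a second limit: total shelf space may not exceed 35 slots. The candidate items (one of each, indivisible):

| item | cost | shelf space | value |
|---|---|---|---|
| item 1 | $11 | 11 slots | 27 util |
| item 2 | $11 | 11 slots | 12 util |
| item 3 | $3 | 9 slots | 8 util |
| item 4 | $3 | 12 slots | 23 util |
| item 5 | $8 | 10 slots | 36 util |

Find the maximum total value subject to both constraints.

86 util

Feasible sets respecting both limits:
- item 1+item 4+item 5: cost 22, shelf space 33, value 86
- item 1+item 2+item 5: cost 30, shelf space 32, value 75
- item 1+item 3+item 5: cost 22, shelf space 30, value 71
- item 2+item 4+item 5: cost 22, shelf space 33, value 71
Best: 86 util.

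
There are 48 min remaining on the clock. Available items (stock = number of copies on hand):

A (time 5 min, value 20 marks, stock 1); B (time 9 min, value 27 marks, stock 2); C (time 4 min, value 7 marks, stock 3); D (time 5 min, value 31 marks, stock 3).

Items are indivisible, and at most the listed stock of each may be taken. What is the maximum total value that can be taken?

Top feasible selections:
- 1×A + 2×B + 2×C + 3×D: time 46, value 181
- 1×A + 2×B + 1×C + 3×D: time 42, value 174
- 2×B + 3×C + 3×D: time 45, value 168
Best: 181 marks.

181 marks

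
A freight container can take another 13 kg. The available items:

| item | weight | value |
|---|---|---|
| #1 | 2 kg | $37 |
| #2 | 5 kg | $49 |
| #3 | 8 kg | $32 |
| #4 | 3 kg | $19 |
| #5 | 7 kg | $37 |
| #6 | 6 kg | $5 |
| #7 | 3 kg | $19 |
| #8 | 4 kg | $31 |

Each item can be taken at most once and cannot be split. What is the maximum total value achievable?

This is a 0/1 knapsack; check combinations near the capacity.
- #1+#2+#4+#7: weight 2+5+3+3=13, value 37+49+19+19=124
- #1+#2+#8: weight 2+5+4=11, value 37+49+31=117
- #1+#4+#7+#8: weight 2+3+3+4=12, value 37+19+19+31=106
Best: $124.

$124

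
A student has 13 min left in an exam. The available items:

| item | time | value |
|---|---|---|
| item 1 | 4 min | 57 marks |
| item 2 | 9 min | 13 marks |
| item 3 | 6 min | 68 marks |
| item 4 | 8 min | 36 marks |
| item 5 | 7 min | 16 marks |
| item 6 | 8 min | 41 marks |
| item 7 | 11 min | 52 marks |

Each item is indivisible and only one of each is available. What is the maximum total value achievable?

Check high-value combinations within 13 min:
- item 1+item 3: time 4+6=10, value 57+68=125
- item 1+item 6: time 4+8=12, value 57+41=98
- item 1+item 4: time 4+8=12, value 57+36=93
Best: 125 marks.

125 marks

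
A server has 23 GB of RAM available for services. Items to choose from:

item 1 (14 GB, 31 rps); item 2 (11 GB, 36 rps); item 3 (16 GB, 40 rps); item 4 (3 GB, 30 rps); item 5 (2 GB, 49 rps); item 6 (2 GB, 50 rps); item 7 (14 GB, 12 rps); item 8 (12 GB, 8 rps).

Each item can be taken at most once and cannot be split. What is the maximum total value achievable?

Check high-value combinations within 23 GB:
- item 3+item 4+item 5+item 6: memory 16+3+2+2=23, value 40+30+49+50=169
- item 2+item 4+item 5+item 6: memory 11+3+2+2=18, value 36+30+49+50=165
- item 1+item 4+item 5+item 6: memory 14+3+2+2=21, value 31+30+49+50=160
- item 4+item 5+item 6+item 7: memory 3+2+2+14=21, value 30+49+50+12=141
Best: 169 rps.

169 rps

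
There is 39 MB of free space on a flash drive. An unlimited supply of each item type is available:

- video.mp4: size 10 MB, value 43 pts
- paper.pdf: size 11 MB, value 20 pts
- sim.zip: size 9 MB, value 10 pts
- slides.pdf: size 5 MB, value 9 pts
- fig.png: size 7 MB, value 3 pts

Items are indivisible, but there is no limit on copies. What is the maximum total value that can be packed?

139 pts

Best value-per-unit is video.mp4 at 43/10; filling with it alone gives 3×43 = 129.
Optimal mix: 3×video.mp4 + 1×sim.zip → size 39, value 139.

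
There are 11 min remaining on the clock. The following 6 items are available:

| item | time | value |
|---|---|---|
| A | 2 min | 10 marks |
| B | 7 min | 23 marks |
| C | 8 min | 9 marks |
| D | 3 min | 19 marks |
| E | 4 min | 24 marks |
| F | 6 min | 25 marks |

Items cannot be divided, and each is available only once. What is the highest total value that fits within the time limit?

Check high-value combinations within 11 min:
- A+D+F: time 2+3+6=11, value 10+19+25=54
- A+D+E: time 2+3+4=9, value 10+19+24=53
- E+F: time 4+6=10, value 24+25=49
- B+E: time 7+4=11, value 23+24=47
- D+F: time 3+6=9, value 19+25=44
Best: 54 marks.

54 marks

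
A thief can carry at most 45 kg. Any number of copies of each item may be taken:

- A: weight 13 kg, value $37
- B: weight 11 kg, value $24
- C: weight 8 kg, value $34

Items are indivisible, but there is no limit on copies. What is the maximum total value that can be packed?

$173

Best value-per-unit is C at 34/8; filling with it alone gives 5×34 = 170.
Optimal mix: 1×A + 4×C → weight 45, value 173.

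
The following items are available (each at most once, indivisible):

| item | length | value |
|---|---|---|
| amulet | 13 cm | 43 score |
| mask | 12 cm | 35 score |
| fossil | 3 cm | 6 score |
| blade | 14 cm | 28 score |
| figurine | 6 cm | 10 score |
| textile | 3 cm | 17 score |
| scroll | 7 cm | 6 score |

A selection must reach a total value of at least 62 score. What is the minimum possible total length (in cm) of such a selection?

Subsets with value ≥ 62, sorted by total length:
- amulet+fossil+textile: length 19, value 66
- mask+figurine+textile: length 21, value 62
Minimum length: 19 cm.

19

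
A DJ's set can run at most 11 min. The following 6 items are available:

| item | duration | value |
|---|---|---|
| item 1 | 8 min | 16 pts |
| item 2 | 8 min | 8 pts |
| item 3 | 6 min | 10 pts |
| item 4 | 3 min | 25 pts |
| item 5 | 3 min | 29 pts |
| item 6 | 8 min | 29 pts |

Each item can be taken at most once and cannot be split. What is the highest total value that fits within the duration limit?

58 pts

This is a 0/1 knapsack; check combinations near the capacity.
- item 5+item 6: duration 3+8=11, value 29+29=58
- item 4+item 5: duration 3+3=6, value 25+29=54
- item 4+item 6: duration 3+8=11, value 25+29=54
Best: 58 pts.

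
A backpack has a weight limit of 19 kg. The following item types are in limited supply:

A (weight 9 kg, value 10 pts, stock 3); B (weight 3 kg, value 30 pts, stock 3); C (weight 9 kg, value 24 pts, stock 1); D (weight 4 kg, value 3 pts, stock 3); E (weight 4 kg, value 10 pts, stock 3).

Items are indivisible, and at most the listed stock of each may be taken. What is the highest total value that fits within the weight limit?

114 pts

Best selections within weight 19 and stock limits:
- 3×B + 1×C: weight 18, value 114
- 3×B + 2×E: weight 17, value 110
- 3×B + 1×D + 1×E: weight 17, value 103
- 3×B + 1×E: weight 13, value 100
Best: 114 pts.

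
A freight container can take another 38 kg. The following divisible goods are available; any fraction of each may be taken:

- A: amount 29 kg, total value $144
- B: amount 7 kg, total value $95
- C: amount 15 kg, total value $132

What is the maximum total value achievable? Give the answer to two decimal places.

306.45

Take in order of value per unit:
- B (95/7 per unit): all 7 → value 95, running total 95.00
- C (132/15 per unit): all 15 → value 132, running total 227.00
- A (144/29 per unit): 16 of 29 → value 16×144/29 = 79.4483, running total 306.45
Total 306.45.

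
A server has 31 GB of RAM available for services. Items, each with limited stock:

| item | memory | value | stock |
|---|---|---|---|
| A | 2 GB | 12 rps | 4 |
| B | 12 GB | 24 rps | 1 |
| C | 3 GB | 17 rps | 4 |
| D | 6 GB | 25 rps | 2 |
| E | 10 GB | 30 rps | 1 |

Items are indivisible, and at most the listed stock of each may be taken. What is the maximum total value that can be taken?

Best selections within memory 31 and stock limits:
- 3×A + 4×C + 2×D: memory 30, value 154
- 4×A + 3×C + 2×D: memory 29, value 149
- 4×A + 4×C + 1×E: memory 30, value 146
- 2×A + 4×C + 2×D: memory 28, value 142
Best: 154 rps.

154 rps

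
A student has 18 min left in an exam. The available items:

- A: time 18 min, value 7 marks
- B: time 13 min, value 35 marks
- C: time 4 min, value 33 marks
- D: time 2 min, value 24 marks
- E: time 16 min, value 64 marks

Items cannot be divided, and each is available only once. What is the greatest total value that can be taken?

Check high-value combinations within 18 min:
- D+E: time 2+16=18, value 24+64=88
- B+C: time 13+4=17, value 35+33=68
- E: time 16, value 64
Best: 88 marks.

88 marks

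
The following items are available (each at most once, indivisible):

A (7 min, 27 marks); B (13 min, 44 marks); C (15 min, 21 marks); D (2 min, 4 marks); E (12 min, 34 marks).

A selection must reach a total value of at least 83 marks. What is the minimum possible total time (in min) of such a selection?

Subsets with value ≥ 83, sorted by total time:
- A+B+E: time 32, value 105
- A+B+D+E: time 34, value 109
Minimum time: 32 min.

32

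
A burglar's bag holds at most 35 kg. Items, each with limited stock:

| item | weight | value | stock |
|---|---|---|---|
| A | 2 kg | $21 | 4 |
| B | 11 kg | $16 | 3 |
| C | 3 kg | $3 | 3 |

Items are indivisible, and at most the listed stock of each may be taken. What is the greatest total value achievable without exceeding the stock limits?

$119

Top feasible selections:
- 4×A + 2×B + 1×C: weight 33, value 119
- 4×A + 2×B: weight 30, value 116
- 4×A + 1×B + 3×C: weight 28, value 109
Best: $119.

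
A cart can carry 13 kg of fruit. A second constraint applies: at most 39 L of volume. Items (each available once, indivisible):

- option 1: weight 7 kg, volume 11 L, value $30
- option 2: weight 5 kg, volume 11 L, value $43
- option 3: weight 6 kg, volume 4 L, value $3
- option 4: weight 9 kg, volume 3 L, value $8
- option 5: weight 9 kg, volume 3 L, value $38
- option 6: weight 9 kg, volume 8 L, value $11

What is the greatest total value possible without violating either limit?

Feasible sets respecting both limits:
- option 1+option 2: weight 12, volume 22, value 73
- option 2+option 3: weight 11, volume 15, value 46
- option 2: weight 5, volume 11, value 43
- option 5: weight 9, volume 3, value 38
Best: $73.

$73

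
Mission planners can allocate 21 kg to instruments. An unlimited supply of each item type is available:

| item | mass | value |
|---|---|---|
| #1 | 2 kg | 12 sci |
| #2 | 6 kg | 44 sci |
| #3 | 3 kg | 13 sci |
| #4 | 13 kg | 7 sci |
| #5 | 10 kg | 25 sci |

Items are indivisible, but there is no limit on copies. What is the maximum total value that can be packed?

145 sci

Best value-per-unit is #2 at 44/6; filling with it alone gives 3×44 = 132.
Optimal mix: 3×#2 + 1×#3 → mass 21, value 145.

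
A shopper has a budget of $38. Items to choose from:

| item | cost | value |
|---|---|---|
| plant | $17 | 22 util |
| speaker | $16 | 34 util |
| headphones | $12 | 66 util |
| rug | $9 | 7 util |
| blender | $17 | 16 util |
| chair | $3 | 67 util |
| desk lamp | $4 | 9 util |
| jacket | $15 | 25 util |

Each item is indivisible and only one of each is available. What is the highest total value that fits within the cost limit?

176 util

Check high-value combinations within $38:
- speaker+headphones+chair+desk lamp: cost 16+12+3+4=35, value 34+66+67+9=176
- speaker+headphones+chair: cost 16+12+3=31, value 34+66+67=167
- headphones+chair+desk lamp+jacket: cost 12+3+4+15=34, value 66+67+9+25=167
- plant+headphones+chair+desk lamp: cost 17+12+3+4=36, value 22+66+67+9=164
- headphones+chair+jacket: cost 12+3+15=30, value 66+67+25=158
Best: 176 util.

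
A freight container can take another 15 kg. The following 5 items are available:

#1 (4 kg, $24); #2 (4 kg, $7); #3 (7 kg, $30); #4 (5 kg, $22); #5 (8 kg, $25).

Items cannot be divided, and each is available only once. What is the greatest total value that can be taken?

$61

This is a 0/1 knapsack; check combinations near the capacity.
- #1+#2+#3: weight 4+4+7=15, value 24+7+30=61
- #3+#5: weight 7+8=15, value 30+25=55
- #1+#3: weight 4+7=11, value 24+30=54
Best: $61.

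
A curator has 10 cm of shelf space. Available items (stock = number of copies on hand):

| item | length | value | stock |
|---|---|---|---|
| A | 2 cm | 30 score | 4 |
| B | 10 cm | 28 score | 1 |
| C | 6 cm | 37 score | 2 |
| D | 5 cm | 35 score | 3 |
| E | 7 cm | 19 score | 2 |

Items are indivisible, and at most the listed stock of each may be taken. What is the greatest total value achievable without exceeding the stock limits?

120 score

Top feasible selections:
- 4×A: length 8, value 120
- 2×A + 1×C: length 10, value 97
- 2×A + 1×D: length 9, value 95
Best: 120 score.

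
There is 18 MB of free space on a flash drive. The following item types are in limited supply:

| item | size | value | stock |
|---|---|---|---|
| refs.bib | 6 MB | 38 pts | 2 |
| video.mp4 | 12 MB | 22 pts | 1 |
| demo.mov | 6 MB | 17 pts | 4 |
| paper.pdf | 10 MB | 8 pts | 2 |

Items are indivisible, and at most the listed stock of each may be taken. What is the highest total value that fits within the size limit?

Top feasible selections:
- 2×refs.bib + 1×demo.mov: size 18, value 93
- 2×refs.bib: size 12, value 76
- 1×refs.bib + 2×demo.mov: size 18, value 72
- 1×refs.bib + 1×video.mp4: size 18, value 60
Best: 93 pts.

93 pts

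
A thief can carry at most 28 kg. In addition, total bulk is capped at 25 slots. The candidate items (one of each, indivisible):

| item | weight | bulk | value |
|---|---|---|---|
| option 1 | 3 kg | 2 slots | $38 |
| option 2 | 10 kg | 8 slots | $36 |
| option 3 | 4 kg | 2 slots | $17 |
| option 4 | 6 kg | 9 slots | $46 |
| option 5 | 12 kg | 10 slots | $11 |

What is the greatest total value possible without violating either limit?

$137

Feasible sets respecting both limits:
- option 1+option 2+option 3+option 4: weight 23, bulk 21, value 137
- option 1+option 2+option 4: weight 19, bulk 19, value 120
- option 1+option 3+option 4+option 5: weight 25, bulk 23, value 112
- option 1+option 3+option 4: weight 13, bulk 13, value 101
Best: $137.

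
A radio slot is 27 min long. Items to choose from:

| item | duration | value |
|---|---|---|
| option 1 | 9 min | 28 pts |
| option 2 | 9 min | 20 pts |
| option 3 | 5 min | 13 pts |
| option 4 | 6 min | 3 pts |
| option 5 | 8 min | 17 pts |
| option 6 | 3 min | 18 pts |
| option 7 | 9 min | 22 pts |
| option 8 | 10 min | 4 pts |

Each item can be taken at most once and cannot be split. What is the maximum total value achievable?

81 pts

Check high-value combinations within 27 min:
- option 1+option 3+option 6+option 7: duration 9+5+3+9=26, value 28+13+18+22=81
- option 1+option 2+option 3+option 6: duration 9+9+5+3=26, value 28+20+13+18=79
- option 1+option 3+option 5+option 6: duration 9+5+8+3=25, value 28+13+17+18=76
- option 2+option 3+option 6+option 7: duration 9+5+3+9=26, value 20+13+18+22=73
Best: 81 pts.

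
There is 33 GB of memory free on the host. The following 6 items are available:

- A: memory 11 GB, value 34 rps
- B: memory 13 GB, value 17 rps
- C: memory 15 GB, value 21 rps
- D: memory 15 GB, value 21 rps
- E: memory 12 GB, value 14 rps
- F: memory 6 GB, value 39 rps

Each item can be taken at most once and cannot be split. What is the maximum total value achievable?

94 rps

Check high-value combinations within 33 GB:
- A+C+F: memory 11+15+6=32, value 34+21+39=94
- A+D+F: memory 11+15+6=32, value 34+21+39=94
- A+B+F: memory 11+13+6=30, value 34+17+39=90
- A+E+F: memory 11+12+6=29, value 34+14+39=87
Best: 94 rps.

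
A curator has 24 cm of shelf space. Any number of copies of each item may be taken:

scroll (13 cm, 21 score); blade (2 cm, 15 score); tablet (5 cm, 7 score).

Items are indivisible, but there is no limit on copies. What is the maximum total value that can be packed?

180 score

Best value-per-unit is blade at 15/2, and filling with it alone uses length 12×2=24. No mix of the others beats 12×15 = 180.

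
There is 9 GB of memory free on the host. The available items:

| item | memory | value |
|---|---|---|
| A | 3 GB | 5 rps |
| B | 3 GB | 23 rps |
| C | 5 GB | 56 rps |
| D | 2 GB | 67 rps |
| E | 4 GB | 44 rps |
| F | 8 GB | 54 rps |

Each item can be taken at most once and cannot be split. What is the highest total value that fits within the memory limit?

Check high-value combinations within 9 GB:
- B+D+E: memory 3+2+4=9, value 23+67+44=134
- C+D: memory 5+2=7, value 56+67=123
- A+D+E: memory 3+2+4=9, value 5+67+44=116
- D+E: memory 2+4=6, value 67+44=111
Best: 134 rps.

134 rps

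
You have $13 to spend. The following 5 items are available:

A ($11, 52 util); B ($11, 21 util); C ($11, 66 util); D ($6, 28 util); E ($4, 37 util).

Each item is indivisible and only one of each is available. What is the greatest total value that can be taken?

Check high-value combinations within $13:
- C: cost 11, value 66
- D+E: cost 6+4=10, value 28+37=65
- A: cost 11, value 52
Best: 66 util.

66 util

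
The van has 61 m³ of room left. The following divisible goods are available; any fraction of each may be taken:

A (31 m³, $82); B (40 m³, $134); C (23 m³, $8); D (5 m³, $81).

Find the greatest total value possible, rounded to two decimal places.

Take in order of value per unit:
- D (81/5 per unit): all 5 → value 81, running total 81.00
- B (134/40 per unit): all 40 → value 134, running total 215.00
- A (82/31 per unit): 16 of 31 → value 16×82/31 = 42.3226, running total 257.32
Total 257.32.

257.32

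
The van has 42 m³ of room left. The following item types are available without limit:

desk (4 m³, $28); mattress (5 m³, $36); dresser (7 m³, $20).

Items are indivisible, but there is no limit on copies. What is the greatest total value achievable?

$300

Best value-per-unit is mattress at 36/5; filling with it alone gives 8×36 = 288.
Optimal mix: 3×desk + 6×mattress → volume 42, value 300.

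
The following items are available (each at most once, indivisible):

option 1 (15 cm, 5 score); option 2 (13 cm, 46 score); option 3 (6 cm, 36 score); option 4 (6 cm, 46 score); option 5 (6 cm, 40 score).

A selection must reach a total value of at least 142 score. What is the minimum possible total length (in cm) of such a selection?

31

Subsets with value ≥ 142, sorted by total length:
- option 2+option 3+option 4+option 5: length 31, value 168
- option 1+option 2+option 3+option 4+option 5: length 46, value 173
Minimum length: 31 cm.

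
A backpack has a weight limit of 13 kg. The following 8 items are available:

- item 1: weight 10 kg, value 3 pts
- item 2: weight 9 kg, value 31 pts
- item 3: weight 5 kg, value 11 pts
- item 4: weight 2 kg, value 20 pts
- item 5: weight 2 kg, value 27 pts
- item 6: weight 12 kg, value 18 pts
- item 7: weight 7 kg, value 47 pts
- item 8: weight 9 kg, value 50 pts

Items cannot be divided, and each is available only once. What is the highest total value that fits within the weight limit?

97 pts

Check high-value combinations within 13 kg:
- item 4+item 5+item 8: weight 2+2+9=13, value 20+27+50=97
- item 4+item 5+item 7: weight 2+2+7=11, value 20+27+47=94
- item 2+item 4+item 5: weight 9+2+2=13, value 31+20+27=78
- item 5+item 8: weight 2+9=11, value 27+50=77
Best: 97 pts.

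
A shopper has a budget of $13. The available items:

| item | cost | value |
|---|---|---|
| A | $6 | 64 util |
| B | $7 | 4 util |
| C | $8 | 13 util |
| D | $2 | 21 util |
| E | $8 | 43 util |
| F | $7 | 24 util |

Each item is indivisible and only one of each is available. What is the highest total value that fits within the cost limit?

Check high-value combinations within $13:
- A+F: cost 6+7=13, value 64+24=88
- A+D: cost 6+2=8, value 64+21=85
- A+B: cost 6+7=13, value 64+4=68
- A: cost 6, value 64
Best: 88 util.

88 util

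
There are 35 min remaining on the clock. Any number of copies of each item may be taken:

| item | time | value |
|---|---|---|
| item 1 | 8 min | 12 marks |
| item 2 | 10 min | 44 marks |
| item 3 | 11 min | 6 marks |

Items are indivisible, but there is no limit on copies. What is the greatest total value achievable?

Best value-per-unit is item 2 at 44/10, and filling with it alone uses time 3×10=30. No mix of the others beats 3×44 = 132.

132 marks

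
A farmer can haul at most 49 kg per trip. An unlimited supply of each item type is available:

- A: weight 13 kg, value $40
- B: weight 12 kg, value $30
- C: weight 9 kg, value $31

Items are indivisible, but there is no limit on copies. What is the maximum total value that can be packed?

Best value-per-unit is C at 31/9; filling with it alone gives 5×31 = 155.
Optimal mix: 1×A + 4×C → weight 49, value 164.

$164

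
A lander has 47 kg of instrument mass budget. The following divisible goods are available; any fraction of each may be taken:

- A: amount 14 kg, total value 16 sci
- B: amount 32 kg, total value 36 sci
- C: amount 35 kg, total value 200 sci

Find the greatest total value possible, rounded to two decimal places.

213.71

Take in order of value per unit:
- C (200/35 per unit): all 35 → value 200, running total 200.00
- A (16/14 per unit): 12 of 14 → value 12×16/14 = 13.7143, running total 213.71
Total 213.71.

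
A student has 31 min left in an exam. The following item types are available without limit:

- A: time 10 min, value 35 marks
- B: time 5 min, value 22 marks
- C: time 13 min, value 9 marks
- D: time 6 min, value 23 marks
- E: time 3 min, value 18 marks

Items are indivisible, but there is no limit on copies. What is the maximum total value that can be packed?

Best value-per-unit is E at 18/3, and filling with it alone uses time 10×3=30. No mix of the others beats 10×18 = 180.

180 marks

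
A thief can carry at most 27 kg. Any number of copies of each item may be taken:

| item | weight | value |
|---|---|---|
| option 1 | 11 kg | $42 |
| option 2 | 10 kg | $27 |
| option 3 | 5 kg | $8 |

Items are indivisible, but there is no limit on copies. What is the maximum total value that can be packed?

$92

Best value-per-unit is option 1 at 42/11; filling with it alone gives 2×42 = 84.
Optimal mix: 2×option 1 + 1×option 3 → weight 27, value 92.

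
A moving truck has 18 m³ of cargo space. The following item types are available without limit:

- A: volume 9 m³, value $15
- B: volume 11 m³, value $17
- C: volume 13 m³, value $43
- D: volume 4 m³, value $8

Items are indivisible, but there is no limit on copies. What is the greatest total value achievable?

Best value-per-unit is C at 43/13; filling with it alone gives 1×43 = 43.
Optimal mix: 1×C + 1×D → volume 17, value 51.

$51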